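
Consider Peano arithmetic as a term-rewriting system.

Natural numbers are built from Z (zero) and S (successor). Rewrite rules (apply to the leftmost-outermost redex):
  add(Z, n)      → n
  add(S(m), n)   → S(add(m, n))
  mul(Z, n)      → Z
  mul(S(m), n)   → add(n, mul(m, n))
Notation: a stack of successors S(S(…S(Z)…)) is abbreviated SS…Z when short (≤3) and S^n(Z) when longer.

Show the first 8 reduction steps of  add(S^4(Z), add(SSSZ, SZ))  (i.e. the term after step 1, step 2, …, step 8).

Answer: after 8 steps: S(S(S(S(S(S(S(add(Z, SZ))))))))

Reduction:
  start: add(S^4(Z), add(SSSZ, SZ))
  step 1: S(add(SSSZ, add(SSSZ, SZ)))
  step 2: S(S(add(SSZ, add(SSSZ, SZ))))
  step 3: S(S(S(add(SZ, add(SSSZ, SZ)))))
  step 4: S(S(S(S(add(Z, add(SSSZ, SZ))))))
  step 5: S(S(S(S(add(SSSZ, SZ)))))
  step 6: S(S(S(S(S(add(SSZ, SZ))))))
  step 7: S(S(S(S(S(S(add(SZ, SZ)))))))
  step 8: S(S(S(S(S(S(S(add(Z, SZ))))))))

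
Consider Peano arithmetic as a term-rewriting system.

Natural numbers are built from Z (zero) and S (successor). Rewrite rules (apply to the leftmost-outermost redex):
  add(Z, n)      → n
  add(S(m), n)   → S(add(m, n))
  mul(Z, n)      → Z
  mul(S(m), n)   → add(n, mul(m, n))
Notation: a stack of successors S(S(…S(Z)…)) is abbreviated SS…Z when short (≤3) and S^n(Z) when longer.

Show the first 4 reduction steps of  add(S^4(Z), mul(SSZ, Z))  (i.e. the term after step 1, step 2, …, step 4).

Answer: after 4 steps: S(S(S(S(add(Z, mul(SSZ, Z))))))

Derivation:
  start: add(S^4(Z), mul(SSZ, Z))
  step 1: S(add(SSSZ, mul(SSZ, Z)))
  step 2: S(S(add(SSZ, mul(SSZ, Z))))
  step 3: S(S(S(add(SZ, mul(SSZ, Z)))))
  step 4: S(S(S(S(add(Z, mul(SSZ, Z))))))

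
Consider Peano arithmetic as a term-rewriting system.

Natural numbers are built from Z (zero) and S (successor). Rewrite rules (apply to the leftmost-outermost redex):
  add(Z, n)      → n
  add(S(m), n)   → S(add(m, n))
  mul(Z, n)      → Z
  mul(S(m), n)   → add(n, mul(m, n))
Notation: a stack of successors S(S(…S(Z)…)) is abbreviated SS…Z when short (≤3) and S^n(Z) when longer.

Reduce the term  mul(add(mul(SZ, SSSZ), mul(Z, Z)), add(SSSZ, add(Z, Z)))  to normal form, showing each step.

  start: mul(add(mul(SZ, SSSZ), mul(Z, Z)), add(SSSZ, add(Z, Z)))
  step 1: mul(add(add(SSSZ, mul(Z, SSSZ)), mul(Z, Z)), add(SSSZ, add(Z, Z)))
  step 2: mul(add(S(add(SSZ, mul(Z, SSSZ))), mul(Z, Z)), add(SSSZ, add(Z, Z)))
  step 3: mul(S(add(add(SSZ, mul(Z, SSSZ)), mul(Z, Z))), add(SSSZ, add(Z, Z)))
  step 4: add(add(SSSZ, add(Z, Z)), mul(add(add(SSZ, mul(Z, SSSZ)), mul(Z, Z)), add(SSSZ, add(Z, Z))))
  step 5: add(S(add(SSZ, add(Z, Z))), mul(add(add(SSZ, mul(Z, SSSZ)), mul(Z, Z)), add(SSSZ, add(Z, Z))))
  step 6: S(add(add(SSZ, add(Z, Z)), mul(add(add(SSZ, mul(Z, SSSZ)), mul(Z, Z)), add(SSSZ, add(Z, Z)))))
  step 7: S(add(S(add(SZ, add(Z, Z))), mul(add(add(SSZ, mul(Z, SSSZ)), mul(Z, Z)), add(SSSZ, add(Z, Z)))))
  step 8: S(S(add(add(SZ, add(Z, Z)), mul(add(add(SSZ, mul(Z, SSSZ)), mul(Z, Z)), add(SSSZ, add(Z, Z))))))
  step 9: S(S(add(S(add(Z, add(Z, Z))), mul(add(add(SSZ, mul(Z, SSSZ)), mul(Z, Z)), add(SSSZ, add(Z, Z))))))
  step 10: S(S(S(add(add(Z, add(Z, Z)), mul(add(add(SSZ, mul(Z, SSSZ)), mul(Z, Z)), add(SSSZ, add(Z, Z)))))))
  step 11: S(S(S(add(add(Z, Z), mul(add(add(SSZ, mul(Z, SSSZ)), mul(Z, Z)), add(SSSZ, add(Z, Z)))))))
  step 12: S(S(S(add(Z, mul(add(add(SSZ, mul(Z, SSSZ)), mul(Z, Z)), add(SSSZ, add(Z, Z)))))))
  step 13: S(S(S(mul(add(add(SSZ, mul(Z, SSSZ)), mul(Z, Z)), add(SSSZ, add(Z, Z))))))
  step 14: S(S(S(mul(add(S(add(SZ, mul(Z, SSSZ))), mul(Z, Z)), add(SSSZ, add(Z, Z))))))
  step 15: S(S(S(mul(S(add(add(SZ, mul(Z, SSSZ)), mul(Z, Z))), add(SSSZ, add(Z, Z))))))
  step 16: S(S(S(add(add(SSSZ, add(Z, Z)), mul(add(add(SZ, mul(Z, SSSZ)), mul(Z, Z)), add(SSSZ, add(Z, Z)))))))
  step 17: S(S(S(add(S(add(SSZ, add(Z, Z))), mul(add(add(SZ, mul(Z, SSSZ)), mul(Z, Z)), add(SSSZ, add(Z, Z)))))))
  step 18: S(S(S(S(add(add(SSZ, add(Z, Z)), mul(add(add(SZ, mul(Z, SSSZ)), mul(Z, Z)), add(SSSZ, add(Z, Z))))))))
  step 19: S(S(S(S(add(S(add(SZ, add(Z, Z))), mul(add(add(SZ, mul(Z, SSSZ)), mul(Z, Z)), add(SSSZ, add(Z, Z))))))))
  step 20: S(S(S(S(S(add(add(SZ, add(Z, Z)), mul(add(add(SZ, mul(Z, SSSZ)), mul(Z, Z)), add(SSSZ, add(Z, Z)))))))))
  step 21: S(S(S(S(S(add(S(add(Z, add(Z, Z))), mul(add(add(SZ, mul(Z, SSSZ)), mul(Z, Z)), add(SSSZ, add(Z, Z)))))))))
  step 22: S(S(S(S(S(S(add(add(Z, add(Z, Z)), mul(add(add(SZ, mul(Z, SSSZ)), mul(Z, Z)), add(SSSZ, add(Z, Z))))))))))
  step 23: S(S(S(S(S(S(add(add(Z, Z), mul(add(add(SZ, mul(Z, SSSZ)), mul(Z, Z)), add(SSSZ, add(Z, Z))))))))))
  step 24: S(S(S(S(S(S(add(Z, mul(add(add(SZ, mul(Z, SSSZ)), mul(Z, Z)), add(SSSZ, add(Z, Z))))))))))
  step 25: S(S(S(S(S(S(mul(add(add(SZ, mul(Z, SSSZ)), mul(Z, Z)), add(SSSZ, add(Z, Z)))))))))
  step 26: S(S(S(S(S(S(mul(add(S(add(Z, mul(Z, SSSZ))), mul(Z, Z)), add(SSSZ, add(Z, Z)))))))))
  step 27: S(S(S(S(S(S(mul(S(add(add(Z, mul(Z, SSSZ)), mul(Z, Z))), add(SSSZ, add(Z, Z)))))))))
  step 28: S(S(S(S(S(S(add(add(SSSZ, add(Z, Z)), mul(add(add(Z, mul(Z, SSSZ)), mul(Z, Z)), add(SSSZ, add(Z, Z))))))))))
  step 29: S(S(S(S(S(S(add(S(add(SSZ, add(Z, Z))), mul(add(add(Z, mul(Z, SSSZ)), mul(Z, Z)), add(SSSZ, add(Z, Z))))))))))
  step 30: S(S(S(S(S(S(S(add(add(SSZ, add(Z, Z)), mul(add(add(Z, mul(Z, SSSZ)), mul(Z, Z)), add(SSSZ, add(Z, Z)))))))))))
  step 31: S(S(S(S(S(S(S(add(S(add(SZ, add(Z, Z))), mul(add(add(Z, mul(Z, SSSZ)), mul(Z, Z)), add(SSSZ, add(Z, Z)))))))))))
  step 32: S(S(S(S(S(S(S(S(add(add(SZ, add(Z, Z)), mul(add(add(Z, mul(Z, SSSZ)), mul(Z, Z)), add(SSSZ, add(Z, Z))))))))))))
  step 33: S(S(S(S(S(S(S(S(add(S(add(Z, add(Z, Z))), mul(add(add(Z, mul(Z, SSSZ)), mul(Z, Z)), add(SSSZ, add(Z, Z))))))))))))
  step 34: S(S(S(S(S(S(S(S(S(add(add(Z, add(Z, Z)), mul(add(add(Z, mul(Z, SSSZ)), mul(Z, Z)), add(SSSZ, add(Z, Z)))))))))))))
  step 35: S(S(S(S(S(S(S(S(S(add(add(Z, Z), mul(add(add(Z, mul(Z, SSSZ)), mul(Z, Z)), add(SSSZ, add(Z, Z)))))))))))))
  step 36: S(S(S(S(S(S(S(S(S(add(Z, mul(add(add(Z, mul(Z, SSSZ)), mul(Z, Z)), add(SSSZ, add(Z, Z)))))))))))))
  step 37: S(S(S(S(S(S(S(S(S(mul(add(add(Z, mul(Z, SSSZ)), mul(Z, Z)), add(SSSZ, add(Z, Z))))))))))))
  step 38: S(S(S(S(S(S(S(S(S(mul(add(mul(Z, SSSZ), mul(Z, Z)), add(SSSZ, add(Z, Z))))))))))))
  step 39: S(S(S(S(S(S(S(S(S(mul(add(Z, mul(Z, Z)), add(SSSZ, add(Z, Z))))))))))))
  step 40: S(S(S(S(S(S(S(S(S(mul(mul(Z, Z), add(SSSZ, add(Z, Z))))))))))))
  step 41: S(S(S(S(S(S(S(S(S(mul(Z, add(SSSZ, add(Z, Z))))))))))))
  step 42: S^9(Z)

Answer: normal form = S^9(Z)  (in 42 steps)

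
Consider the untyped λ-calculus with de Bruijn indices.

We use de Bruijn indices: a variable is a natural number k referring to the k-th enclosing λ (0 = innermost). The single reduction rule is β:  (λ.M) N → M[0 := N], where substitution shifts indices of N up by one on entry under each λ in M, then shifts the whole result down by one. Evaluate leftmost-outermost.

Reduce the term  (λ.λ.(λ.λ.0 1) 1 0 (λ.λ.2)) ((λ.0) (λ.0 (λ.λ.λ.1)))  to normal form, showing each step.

  start: (λ.λ.(λ.λ.0 1) 1 0 (λ.λ.2)) ((λ.0) (λ.0 (λ.λ.λ.1)))
  [1] λ.(λ.λ.0 1) ((λ.0) (λ.0 (λ.λ.λ.1))) 0 (λ.λ.2)
  [2] λ.(λ.0 ((λ.0) (λ.0 (λ.λ.λ.1)))) 0 (λ.λ.2)
  [3] λ.0 ((λ.0) (λ.0 (λ.λ.λ.1))) (λ.λ.2)
  [4] λ.0 (λ.0 (λ.λ.λ.1)) (λ.λ.2)

Answer: normal form = λ.0 (λ.0 (λ.λ.λ.1)) (λ.λ.2)  (in 4 steps)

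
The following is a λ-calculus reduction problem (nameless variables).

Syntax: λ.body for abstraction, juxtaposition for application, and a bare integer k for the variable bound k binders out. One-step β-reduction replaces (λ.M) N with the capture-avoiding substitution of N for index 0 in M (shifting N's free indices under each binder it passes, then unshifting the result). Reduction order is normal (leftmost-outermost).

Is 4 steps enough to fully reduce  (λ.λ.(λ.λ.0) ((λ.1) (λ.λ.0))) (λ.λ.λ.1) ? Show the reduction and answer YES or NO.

  start: (λ.λ.(λ.λ.0) ((λ.1) (λ.λ.0))) (λ.λ.λ.1)
  →1  λ.(λ.λ.0) ((λ.1) (λ.λ.0))
  →2  λ.λ.0

Answer: YES — reaches normal form λ.λ.0 in 2 ≤ 4 steps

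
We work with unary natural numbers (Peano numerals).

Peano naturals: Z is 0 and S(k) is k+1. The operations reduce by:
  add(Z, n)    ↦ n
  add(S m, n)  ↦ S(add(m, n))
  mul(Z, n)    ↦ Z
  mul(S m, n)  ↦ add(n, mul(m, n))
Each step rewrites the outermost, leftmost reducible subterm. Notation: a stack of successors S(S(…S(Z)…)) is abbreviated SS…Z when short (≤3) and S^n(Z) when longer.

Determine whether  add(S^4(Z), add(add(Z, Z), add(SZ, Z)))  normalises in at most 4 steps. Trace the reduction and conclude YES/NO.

Answer: NO — after 4 steps the term is S(S(S(S(add(Z, add(add(Z, Z), add(SZ, Z))))))), not yet normal

Reduction:
  start: add(S^4(Z), add(add(Z, Z), add(SZ, Z)))
  [1] S(add(SSSZ, add(add(Z, Z), add(SZ, Z))))
  [2] S(S(add(SSZ, add(add(Z, Z), add(SZ, Z)))))
  [3] S(S(S(add(SZ, add(add(Z, Z), add(SZ, Z))))))
  [4] S(S(S(S(add(Z, add(add(Z, Z), add(SZ, Z)))))))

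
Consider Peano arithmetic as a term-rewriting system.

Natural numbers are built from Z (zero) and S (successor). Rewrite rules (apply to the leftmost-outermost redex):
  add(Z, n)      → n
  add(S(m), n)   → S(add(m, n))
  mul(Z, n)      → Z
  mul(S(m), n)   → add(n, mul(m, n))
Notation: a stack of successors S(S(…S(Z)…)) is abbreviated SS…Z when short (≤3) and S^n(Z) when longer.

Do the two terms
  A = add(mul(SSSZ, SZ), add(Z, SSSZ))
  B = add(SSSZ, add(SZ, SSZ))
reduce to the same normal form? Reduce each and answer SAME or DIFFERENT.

Term A:
  start: add(mul(SSSZ, SZ), add(Z, SSSZ))
  →1  add(add(SZ, mul(SSZ, SZ)), add(Z, SSSZ))
  →2  add(S(add(Z, mul(SSZ, SZ))), add(Z, SSSZ))
  →3  S(add(add(Z, mul(SSZ, SZ)), add(Z, SSSZ)))
  →4  S(add(mul(SSZ, SZ), add(Z, SSSZ)))
  →5  S(add(add(SZ, mul(SZ, SZ)), add(Z, SSSZ)))
  →6  S(add(S(add(Z, mul(SZ, SZ))), add(Z, SSSZ)))
  →7  S(S(add(add(Z, mul(SZ, SZ)), add(Z, SSSZ))))
  →8  S(S(add(mul(SZ, SZ), add(Z, SSSZ))))
  →9  S(S(add(add(SZ, mul(Z, SZ)), add(Z, SSSZ))))
  →10  S(S(add(S(add(Z, mul(Z, SZ))), add(Z, SSSZ))))
  →11  S(S(S(add(add(Z, mul(Z, SZ)), add(Z, SSSZ)))))
  →12  S(S(S(add(mul(Z, SZ), add(Z, SSSZ)))))
  →13  S(S(S(add(Z, add(Z, SSSZ)))))
  →14  S(S(S(add(Z, SSSZ))))
  →15  S^6(Z)

Term B:
  start: add(SSSZ, add(SZ, SSZ))
  →1  S(add(SSZ, add(SZ, SSZ)))
  →2  S(S(add(SZ, add(SZ, SSZ))))
  →3  S(S(S(add(Z, add(SZ, SSZ)))))
  →4  S(S(S(add(SZ, SSZ))))
  →5  S(S(S(S(add(Z, SSZ)))))
  →6  S^6(Z)

Answer: SAME — A ⇓ S^6(Z), B ⇓ S^6(Z)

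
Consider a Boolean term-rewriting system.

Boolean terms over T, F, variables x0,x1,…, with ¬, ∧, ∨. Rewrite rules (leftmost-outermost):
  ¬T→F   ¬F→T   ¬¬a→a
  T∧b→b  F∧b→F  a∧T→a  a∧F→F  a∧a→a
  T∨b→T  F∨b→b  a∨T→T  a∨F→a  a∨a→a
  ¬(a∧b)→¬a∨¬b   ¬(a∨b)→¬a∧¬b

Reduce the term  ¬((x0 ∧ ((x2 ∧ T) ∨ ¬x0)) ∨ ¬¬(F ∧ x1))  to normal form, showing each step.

Answer: normal form = ¬x0 ∨ (¬x2 ∧ x0)  (in 12 steps)

Reduction:
  start: ¬((x0 ∧ ((x2 ∧ T) ∨ ¬x0)) ∨ ¬¬(F ∧ x1))
  →1  ¬(x0 ∧ ((x2 ∧ T) ∨ ¬x0)) ∧ ¬¬¬(F ∧ x1)
  →2  (¬x0 ∨ ¬((x2 ∧ T) ∨ ¬x0)) ∧ ¬¬¬(F ∧ x1)
  →3  (¬x0 ∨ (¬(x2 ∧ T) ∧ ¬¬x0)) ∧ ¬¬¬(F ∧ x1)
  →4  (¬x0 ∨ ((¬x2 ∨ ¬T) ∧ ¬¬x0)) ∧ ¬¬¬(F ∧ x1)
  →5  (¬x0 ∨ ((¬x2 ∨ F) ∧ ¬¬x0)) ∧ ¬¬¬(F ∧ x1)
  →6  (¬x0 ∨ (¬x2 ∧ ¬¬x0)) ∧ ¬¬¬(F ∧ x1)
  →7  (¬x0 ∨ (¬x2 ∧ x0)) ∧ ¬¬¬(F ∧ x1)
  →8  (¬x0 ∨ (¬x2 ∧ x0)) ∧ ¬(F ∧ x1)
  →9  (¬x0 ∨ (¬x2 ∧ x0)) ∧ (¬F ∨ ¬x1)
  →10  (¬x0 ∨ (¬x2 ∧ x0)) ∧ (T ∨ ¬x1)
  →11  (¬x0 ∨ (¬x2 ∧ x0)) ∧ T
  →12  ¬x0 ∨ (¬x2 ∧ x0)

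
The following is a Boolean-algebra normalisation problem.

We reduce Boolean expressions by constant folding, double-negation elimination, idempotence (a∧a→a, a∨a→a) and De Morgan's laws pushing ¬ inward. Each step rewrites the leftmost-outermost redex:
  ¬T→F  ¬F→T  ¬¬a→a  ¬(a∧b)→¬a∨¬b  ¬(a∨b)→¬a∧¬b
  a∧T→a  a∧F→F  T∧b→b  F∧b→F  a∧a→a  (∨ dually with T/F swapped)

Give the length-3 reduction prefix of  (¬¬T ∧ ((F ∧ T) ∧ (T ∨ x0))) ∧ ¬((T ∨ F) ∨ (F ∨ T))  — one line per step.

Answer: after 3 steps: (F ∧ (T ∨ x0)) ∧ ¬((T ∨ F) ∨ (F ∨ T))

Derivation:
  start: (¬¬T ∧ ((F ∧ T) ∧ (T ∨ x0))) ∧ ¬((T ∨ F) ∨ (F ∨ T))
  step 1: (T ∧ ((F ∧ T) ∧ (T ∨ x0))) ∧ ¬((T ∨ F) ∨ (F ∨ T))
  step 2: ((F ∧ T) ∧ (T ∨ x0)) ∧ ¬((T ∨ F) ∨ (F ∨ T))
  step 3: (F ∧ (T ∨ x0)) ∧ ¬((T ∨ F) ∨ (F ∨ T))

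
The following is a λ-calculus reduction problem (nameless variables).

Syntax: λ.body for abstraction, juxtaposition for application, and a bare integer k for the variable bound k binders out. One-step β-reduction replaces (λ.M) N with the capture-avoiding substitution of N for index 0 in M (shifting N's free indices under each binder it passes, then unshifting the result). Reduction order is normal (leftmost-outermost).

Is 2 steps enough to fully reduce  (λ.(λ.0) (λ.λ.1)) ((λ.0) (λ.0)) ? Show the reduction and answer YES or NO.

Answer: YES — reaches normal form λ.λ.1 in 2 ≤ 2 steps

Derivation:
  start: (λ.(λ.0) (λ.λ.1)) ((λ.0) (λ.0))
  step 1: (λ.0) (λ.λ.1)
  step 2: λ.λ.1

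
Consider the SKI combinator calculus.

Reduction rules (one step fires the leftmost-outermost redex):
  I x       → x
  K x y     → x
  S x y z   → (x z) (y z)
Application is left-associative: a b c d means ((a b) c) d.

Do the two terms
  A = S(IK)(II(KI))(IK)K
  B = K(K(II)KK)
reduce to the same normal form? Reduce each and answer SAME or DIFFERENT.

Answer: SAME — A ⇓ KK, B ⇓ KK

Reduction:
Term A:
  start: S(IK)(II(KI))(IK)K
  [1] IK(IK)(II(KI)(IK))K
  [2] K(IK)(II(KI)(IK))K
  [3] IKK
  [4] KK

Term B:
  start: K(K(II)KK)
  [1] K(IIK)
  [2] K(IK)
  [3] KK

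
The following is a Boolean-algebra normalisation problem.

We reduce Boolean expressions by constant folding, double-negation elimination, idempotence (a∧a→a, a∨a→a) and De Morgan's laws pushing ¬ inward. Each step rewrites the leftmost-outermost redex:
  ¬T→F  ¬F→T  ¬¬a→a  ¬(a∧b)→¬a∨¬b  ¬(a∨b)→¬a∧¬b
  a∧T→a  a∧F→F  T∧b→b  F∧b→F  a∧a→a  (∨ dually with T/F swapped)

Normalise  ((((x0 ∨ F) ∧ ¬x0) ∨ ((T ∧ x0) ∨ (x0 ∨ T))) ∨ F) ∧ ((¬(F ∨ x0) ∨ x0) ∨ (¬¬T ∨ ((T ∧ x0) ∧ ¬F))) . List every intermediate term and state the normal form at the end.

  start: ((((x0 ∨ F) ∧ ¬x0) ∨ ((T ∧ x0) ∨ (x0 ∨ T))) ∨ F) ∧ ((¬(F ∨ x0) ∨ x0) ∨ (¬¬T ∨ ((T ∧ x0) ∧ ¬F)))
  step 1: (((x0 ∨ F) ∧ ¬x0) ∨ ((T ∧ x0) ∨ (x0 ∨ T))) ∧ ((¬(F ∨ x0) ∨ x0) ∨ (¬¬T ∨ ((T ∧ x0) ∧ ¬F)))
  step 2: ((x0 ∧ ¬x0) ∨ ((T ∧ x0) ∨ (x0 ∨ T))) ∧ ((¬(F ∨ x0) ∨ x0) ∨ (¬¬T ∨ ((T ∧ x0) ∧ ¬F)))
  step 3: ((x0 ∧ ¬x0) ∨ (x0 ∨ (x0 ∨ T))) ∧ ((¬(F ∨ x0) ∨ x0) ∨ (¬¬T ∨ ((T ∧ x0) ∧ ¬F)))
  step 4: ((x0 ∧ ¬x0) ∨ (x0 ∨ T)) ∧ ((¬(F ∨ x0) ∨ x0) ∨ (¬¬T ∨ ((T ∧ x0) ∧ ¬F)))
  step 5: ((x0 ∧ ¬x0) ∨ T) ∧ ((¬(F ∨ x0) ∨ x0) ∨ (¬¬T ∨ ((T ∧ x0) ∧ ¬F)))
  step 6: T ∧ ((¬(F ∨ x0) ∨ x0) ∨ (¬¬T ∨ ((T ∧ x0) ∧ ¬F)))
  step 7: (¬(F ∨ x0) ∨ x0) ∨ (¬¬T ∨ ((T ∧ x0) ∧ ¬F))
  step 8: ((¬F ∧ ¬x0) ∨ x0) ∨ (¬¬T ∨ ((T ∧ x0) ∧ ¬F))
  step 9: ((T ∧ ¬x0) ∨ x0) ∨ (¬¬T ∨ ((T ∧ x0) ∧ ¬F))
  step 10: (¬x0 ∨ x0) ∨ (¬¬T ∨ ((T ∧ x0) ∧ ¬F))
  step 11: (¬x0 ∨ x0) ∨ (T ∨ ((T ∧ x0) ∧ ¬F))
  step 12: (¬x0 ∨ x0) ∨ T
  step 13: T

Answer: normal form = T  (in 13 steps)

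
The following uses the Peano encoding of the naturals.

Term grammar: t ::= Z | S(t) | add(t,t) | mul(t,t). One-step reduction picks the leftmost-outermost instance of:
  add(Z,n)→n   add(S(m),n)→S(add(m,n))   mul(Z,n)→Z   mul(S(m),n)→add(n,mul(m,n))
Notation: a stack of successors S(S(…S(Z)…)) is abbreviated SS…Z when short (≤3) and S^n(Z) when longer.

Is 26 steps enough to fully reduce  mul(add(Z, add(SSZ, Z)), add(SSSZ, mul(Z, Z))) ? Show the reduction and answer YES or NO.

  start: mul(add(Z, add(SSZ, Z)), add(SSSZ, mul(Z, Z)))
  [1] mul(add(SSZ, Z), add(SSSZ, mul(Z, Z)))
  [2] mul(S(add(SZ, Z)), add(SSSZ, mul(Z, Z)))
  [3] add(add(SSSZ, mul(Z, Z)), mul(add(SZ, Z), add(SSSZ, mul(Z, Z))))
  [4] add(S(add(SSZ, mul(Z, Z))), mul(add(SZ, Z), add(SSSZ, mul(Z, Z))))
  [5] S(add(add(SSZ, mul(Z, Z)), mul(add(SZ, Z), add(SSSZ, mul(Z, Z)))))
  [6] S(add(S(add(SZ, mul(Z, Z))), mul(add(SZ, Z), add(SSSZ, mul(Z, Z)))))
  [7] S(S(add(add(SZ, mul(Z, Z)), mul(add(SZ, Z), add(SSSZ, mul(Z, Z))))))
  [8] S(S(add(S(add(Z, mul(Z, Z))), mul(add(SZ, Z), add(SSSZ, mul(Z, Z))))))
  [9] S(S(S(add(add(Z, mul(Z, Z)), mul(add(SZ, Z), add(SSSZ, mul(Z, Z)))))))
  [10] S(S(S(add(mul(Z, Z), mul(add(SZ, Z), add(SSSZ, mul(Z, Z)))))))
  [11] S(S(S(add(Z, mul(add(SZ, Z), add(SSSZ, mul(Z, Z)))))))
  [12] S(S(S(mul(add(SZ, Z), add(SSSZ, mul(Z, Z))))))
  [13] S(S(S(mul(S(add(Z, Z)), add(SSSZ, mul(Z, Z))))))
  [14] S(S(S(add(add(SSSZ, mul(Z, Z)), mul(add(Z, Z), add(SSSZ, mul(Z, Z)))))))
  [15] S(S(S(add(S(add(SSZ, mul(Z, Z))), mul(add(Z, Z), add(SSSZ, mul(Z, Z)))))))
  [16] S(S(S(S(add(add(SSZ, mul(Z, Z)), mul(add(Z, Z), add(SSSZ, mul(Z, Z))))))))
  [17] S(S(S(S(add(S(add(SZ, mul(Z, Z))), mul(add(Z, Z), add(SSSZ, mul(Z, Z))))))))
  [18] S(S(S(S(S(add(add(SZ, mul(Z, Z)), mul(add(Z, Z), add(SSSZ, mul(Z, Z)))))))))
  [19] S(S(S(S(S(add(S(add(Z, mul(Z, Z))), mul(add(Z, Z), add(SSSZ, mul(Z, Z)))))))))
  [20] S(S(S(S(S(S(add(add(Z, mul(Z, Z)), mul(add(Z, Z), add(SSSZ, mul(Z, Z))))))))))
  [21] S(S(S(S(S(S(add(mul(Z, Z), mul(add(Z, Z), add(SSSZ, mul(Z, Z))))))))))
  [22] S(S(S(S(S(S(add(Z, mul(add(Z, Z), add(SSSZ, mul(Z, Z))))))))))
  [23] S(S(S(S(S(S(mul(add(Z, Z), add(SSSZ, mul(Z, Z)))))))))
  [24] S(S(S(S(S(S(mul(Z, add(SSSZ, mul(Z, Z)))))))))
  [25] S^6(Z)

Answer: YES — reaches normal form S^6(Z) in 25 ≤ 26 steps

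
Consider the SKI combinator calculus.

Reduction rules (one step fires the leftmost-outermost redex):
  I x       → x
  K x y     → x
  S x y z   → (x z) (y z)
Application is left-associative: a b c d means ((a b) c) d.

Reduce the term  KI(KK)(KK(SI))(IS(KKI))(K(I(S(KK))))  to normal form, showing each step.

  start: KI(KK)(KK(SI))(IS(KKI))(K(I(S(KK))))
  [1] I(KK(SI))(IS(KKI))(K(I(S(KK))))
  [2] KK(SI)(IS(KKI))(K(I(S(KK))))
  [3] K(IS(KKI))(K(I(S(KK))))
  [4] IS(KKI)
  [5] S(KKI)
  [6] SK

Answer: normal form = SK  (in 6 steps)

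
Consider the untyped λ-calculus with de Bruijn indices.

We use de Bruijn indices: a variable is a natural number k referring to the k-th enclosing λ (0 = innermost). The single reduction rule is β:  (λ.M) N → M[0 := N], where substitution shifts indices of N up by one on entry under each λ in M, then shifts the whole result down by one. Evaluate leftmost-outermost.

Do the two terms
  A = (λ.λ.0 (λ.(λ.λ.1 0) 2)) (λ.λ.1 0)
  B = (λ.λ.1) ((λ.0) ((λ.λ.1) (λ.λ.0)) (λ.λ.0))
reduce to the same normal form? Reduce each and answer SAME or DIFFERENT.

Term A:
  start: (λ.λ.0 (λ.(λ.λ.1 0) 2)) (λ.λ.1 0)
  [1] λ.0 (λ.(λ.λ.1 0) (λ.λ.1 0))
  [2] λ.0 (λ.λ.(λ.λ.1 0) 0)
  [3] λ.0 (λ.λ.λ.1 0)

Term B:
  start: (λ.λ.1) ((λ.0) ((λ.λ.1) (λ.λ.0)) (λ.λ.0))
  [1] λ.(λ.0) ((λ.λ.1) (λ.λ.0)) (λ.λ.0)
  [2] λ.(λ.λ.1) (λ.λ.0) (λ.λ.0)
  [3] λ.(λ.λ.λ.0) (λ.λ.0)
  [4] λ.λ.λ.0

Answer: DIFFERENT — A ⇓ λ.0 (λ.λ.λ.1 0), B ⇓ λ.λ.λ.0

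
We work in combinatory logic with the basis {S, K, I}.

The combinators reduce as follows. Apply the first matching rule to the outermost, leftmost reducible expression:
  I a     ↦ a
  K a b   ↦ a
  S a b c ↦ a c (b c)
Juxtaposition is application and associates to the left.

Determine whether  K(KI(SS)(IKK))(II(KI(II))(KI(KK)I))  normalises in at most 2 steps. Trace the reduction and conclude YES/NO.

  start: K(KI(SS)(IKK))(II(KI(II))(KI(KK)I))
  →1  KI(SS)(IKK)
  →2  I(IKK)

Answer: NO — after 2 steps the term is I(IKK), not yet normal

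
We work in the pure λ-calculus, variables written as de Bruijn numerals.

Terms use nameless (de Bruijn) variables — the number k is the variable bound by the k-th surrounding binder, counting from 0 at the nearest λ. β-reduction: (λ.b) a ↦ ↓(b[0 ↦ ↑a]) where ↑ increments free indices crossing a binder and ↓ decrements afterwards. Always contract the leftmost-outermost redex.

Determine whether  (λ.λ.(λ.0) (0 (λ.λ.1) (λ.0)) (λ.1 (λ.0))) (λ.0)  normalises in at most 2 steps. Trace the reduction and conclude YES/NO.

  start: (λ.λ.(λ.0) (0 (λ.λ.1) (λ.0)) (λ.1 (λ.0))) (λ.0)
  →1  λ.(λ.0) (0 (λ.λ.1) (λ.0)) (λ.1 (λ.0))
  →2  λ.0 (λ.λ.1) (λ.0) (λ.1 (λ.0))

Answer: YES — reaches normal form λ.0 (λ.λ.1) (λ.0) (λ.1 (λ.0)) in 2 ≤ 2 steps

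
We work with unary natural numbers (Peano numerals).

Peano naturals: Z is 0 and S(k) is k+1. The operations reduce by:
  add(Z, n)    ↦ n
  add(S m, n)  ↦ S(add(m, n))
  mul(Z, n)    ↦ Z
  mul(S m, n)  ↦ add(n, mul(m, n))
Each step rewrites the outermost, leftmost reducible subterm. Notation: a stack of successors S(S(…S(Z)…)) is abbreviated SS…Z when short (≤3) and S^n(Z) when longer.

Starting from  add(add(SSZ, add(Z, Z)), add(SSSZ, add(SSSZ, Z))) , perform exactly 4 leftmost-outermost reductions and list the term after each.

Answer: after 4 steps: S(S(add(add(Z, add(Z, Z)), add(SSSZ, add(SSSZ, Z)))))

Derivation:
  start: add(add(SSZ, add(Z, Z)), add(SSSZ, add(SSSZ, Z)))
  [1] add(S(add(SZ, add(Z, Z))), add(SSSZ, add(SSSZ, Z)))
  [2] S(add(add(SZ, add(Z, Z)), add(SSSZ, add(SSSZ, Z))))
  [3] S(add(S(add(Z, add(Z, Z))), add(SSSZ, add(SSSZ, Z))))
  [4] S(S(add(add(Z, add(Z, Z)), add(SSSZ, add(SSSZ, Z)))))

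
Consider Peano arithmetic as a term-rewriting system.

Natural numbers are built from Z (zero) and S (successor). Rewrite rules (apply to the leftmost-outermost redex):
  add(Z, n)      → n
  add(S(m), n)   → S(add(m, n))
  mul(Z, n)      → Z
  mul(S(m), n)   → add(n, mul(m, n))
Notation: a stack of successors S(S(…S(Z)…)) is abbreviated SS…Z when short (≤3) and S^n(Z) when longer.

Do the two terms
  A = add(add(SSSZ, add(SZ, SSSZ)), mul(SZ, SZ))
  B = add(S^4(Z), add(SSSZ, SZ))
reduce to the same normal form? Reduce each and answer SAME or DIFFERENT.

Answer: SAME — A ⇓ S^8(Z), B ⇓ S^8(Z)

Reduction:
Term A:
  start: add(add(SSSZ, add(SZ, SSSZ)), mul(SZ, SZ))
  [1] add(S(add(SSZ, add(SZ, SSSZ))), mul(SZ, SZ))
  [2] S(add(add(SSZ, add(SZ, SSSZ)), mul(SZ, SZ)))
  [3] S(add(S(add(SZ, add(SZ, SSSZ))), mul(SZ, SZ)))
  [4] S(S(add(add(SZ, add(SZ, SSSZ)), mul(SZ, SZ))))
  [5] S(S(add(S(add(Z, add(SZ, SSSZ))), mul(SZ, SZ))))
  [6] S(S(S(add(add(Z, add(SZ, SSSZ)), mul(SZ, SZ)))))
  [7] S(S(S(add(add(SZ, SSSZ), mul(SZ, SZ)))))
  [8] S(S(S(add(S(add(Z, SSSZ)), mul(SZ, SZ)))))
  [9] S(S(S(S(add(add(Z, SSSZ), mul(SZ, SZ))))))
  [10] S(S(S(S(add(SSSZ, mul(SZ, SZ))))))
  [11] S(S(S(S(S(add(SSZ, mul(SZ, SZ)))))))
  [12] S(S(S(S(S(S(add(SZ, mul(SZ, SZ))))))))
  [13] S(S(S(S(S(S(S(add(Z, mul(SZ, SZ)))))))))
  [14] S(S(S(S(S(S(S(mul(SZ, SZ))))))))
  [15] S(S(S(S(S(S(S(add(SZ, mul(Z, SZ)))))))))
  [16] S(S(S(S(S(S(S(S(add(Z, mul(Z, SZ))))))))))
  [17] S(S(S(S(S(S(S(S(mul(Z, SZ)))))))))
  [18] S^8(Z)

Term B:
  start: add(S^4(Z), add(SSSZ, SZ))
  [1] S(add(SSSZ, add(SSSZ, SZ)))
  [2] S(S(add(SSZ, add(SSSZ, SZ))))
  [3] S(S(S(add(SZ, add(SSSZ, SZ)))))
  [4] S(S(S(S(add(Z, add(SSSZ, SZ))))))
  [5] S(S(S(S(add(SSSZ, SZ)))))
  [6] S(S(S(S(S(add(SSZ, SZ))))))
  [7] S(S(S(S(S(S(add(SZ, SZ)))))))
  [8] S(S(S(S(S(S(S(add(Z, SZ))))))))
  [9] S^8(Z)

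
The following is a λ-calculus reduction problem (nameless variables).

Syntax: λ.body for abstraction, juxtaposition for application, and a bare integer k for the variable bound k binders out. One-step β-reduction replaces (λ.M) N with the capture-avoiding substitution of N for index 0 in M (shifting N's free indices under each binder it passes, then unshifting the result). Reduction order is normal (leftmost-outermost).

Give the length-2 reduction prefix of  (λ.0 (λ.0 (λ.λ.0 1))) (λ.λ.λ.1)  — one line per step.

  start: (λ.0 (λ.0 (λ.λ.0 1))) (λ.λ.λ.1)
  step 1: (λ.λ.λ.1) (λ.0 (λ.λ.0 1))
  step 2: λ.λ.1

Answer: after 2 steps: λ.λ.1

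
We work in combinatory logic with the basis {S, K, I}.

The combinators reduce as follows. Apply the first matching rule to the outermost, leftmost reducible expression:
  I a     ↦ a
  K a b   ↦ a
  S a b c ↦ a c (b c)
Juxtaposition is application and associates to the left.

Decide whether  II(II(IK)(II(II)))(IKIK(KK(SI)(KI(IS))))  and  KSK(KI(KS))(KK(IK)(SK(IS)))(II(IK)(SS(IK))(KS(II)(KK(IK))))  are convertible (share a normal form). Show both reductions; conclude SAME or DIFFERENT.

Answer: DIFFERENT — A ⇓ I, B ⇓ S(SKS)(K(SKS))

Derivation:
Term A:
  start: II(II(IK)(II(II)))(IKIK(KK(SI)(KI(IS))))
  [1] I(II(IK)(II(II)))(IKIK(KK(SI)(KI(IS))))
  [2] II(IK)(II(II))(IKIK(KK(SI)(KI(IS))))
  [3] I(IK)(II(II))(IKIK(KK(SI)(KI(IS))))
  [4] IK(II(II))(IKIK(KK(SI)(KI(IS))))
  [5] K(II(II))(IKIK(KK(SI)(KI(IS))))
  [6] II(II)
  [7] I(II)
  [8] II
  [9] I

Term B:
  start: KSK(KI(KS))(KK(IK)(SK(IS)))(II(IK)(SS(IK))(KS(II)(KK(IK))))
  [1] S(KI(KS))(KK(IK)(SK(IS)))(II(IK)(SS(IK))(KS(II)(KK(IK))))
  [2] KI(KS)(II(IK)(SS(IK))(KS(II)(KK(IK))))(KK(IK)(SK(IS))(II(IK)(SS(IK))(KS(II)(KK(IK)))))
  [3] I(II(IK)(SS(IK))(KS(II)(KK(IK))))(KK(IK)(SK(IS))(II(IK)(SS(IK))(KS(II)(KK(IK)))))
  [4] II(IK)(SS(IK))(KS(II)(KK(IK)))(KK(IK)(SK(IS))(II(IK)(SS(IK))(KS(II)(KK(IK)))))
  [5] I(IK)(SS(IK))(KS(II)(KK(IK)))(KK(IK)(SK(IS))(II(IK)(SS(IK))(KS(II)(KK(IK)))))
  [6] IK(SS(IK))(KS(II)(KK(IK)))(KK(IK)(SK(IS))(II(IK)(SS(IK))(KS(II)(KK(IK)))))
  [7] K(SS(IK))(KS(II)(KK(IK)))(KK(IK)(SK(IS))(II(IK)(SS(IK))(KS(II)(KK(IK)))))
  [8] SS(IK)(KK(IK)(SK(IS))(II(IK)(SS(IK))(KS(II)(KK(IK)))))
  [9] S(KK(IK)(SK(IS))(II(IK)(SS(IK))(KS(II)(KK(IK)))))(IK(KK(IK)(SK(IS))(II(IK)(SS(IK))(KS(II)(KK(IK))))))
  [10] S(K(SK(IS))(II(IK)(SS(IK))(KS(II)(KK(IK)))))(IK(KK(IK)(SK(IS))(II(IK)(SS(IK))(KS(II)(KK(IK))))))
  [11] S(SK(IS))(IK(KK(IK)(SK(IS))(II(IK)(SS(IK))(KS(II)(KK(IK))))))
  [12] S(SKS)(IK(KK(IK)(SK(IS))(II(IK)(SS(IK))(KS(II)(KK(IK))))))
  [13] S(SKS)(K(KK(IK)(SK(IS))(II(IK)(SS(IK))(KS(II)(KK(IK))))))
  [14] S(SKS)(K(K(SK(IS))(II(IK)(SS(IK))(KS(II)(KK(IK))))))
  [15] S(SKS)(K(SK(IS)))
  [16] S(SKS)(K(SKS))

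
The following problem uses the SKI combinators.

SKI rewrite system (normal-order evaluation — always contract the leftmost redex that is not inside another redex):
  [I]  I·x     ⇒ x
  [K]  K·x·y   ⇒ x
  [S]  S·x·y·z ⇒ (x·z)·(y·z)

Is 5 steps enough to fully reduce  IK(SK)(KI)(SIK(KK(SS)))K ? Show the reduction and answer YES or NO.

Answer: YES — reaches normal form K in 4 ≤ 5 steps

Derivation:
  start: IK(SK)(KI)(SIK(KK(SS)))K
  step 1: K(SK)(KI)(SIK(KK(SS)))K
  step 2: SK(SIK(KK(SS)))K
  step 3: KK(SIK(KK(SS))K)
  step 4: K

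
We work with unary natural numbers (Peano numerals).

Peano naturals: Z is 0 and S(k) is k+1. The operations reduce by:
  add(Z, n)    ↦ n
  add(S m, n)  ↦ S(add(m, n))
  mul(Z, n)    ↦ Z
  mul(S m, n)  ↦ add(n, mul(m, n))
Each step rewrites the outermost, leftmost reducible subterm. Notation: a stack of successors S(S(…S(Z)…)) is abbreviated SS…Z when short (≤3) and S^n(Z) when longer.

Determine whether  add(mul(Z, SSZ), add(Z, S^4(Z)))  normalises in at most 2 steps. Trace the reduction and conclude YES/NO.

  start: add(mul(Z, SSZ), add(Z, S^4(Z)))
  [1] add(Z, add(Z, S^4(Z)))
  [2] add(Z, S^4(Z))

Answer: NO — after 2 steps the term is add(Z, S^4(Z)), not yet normal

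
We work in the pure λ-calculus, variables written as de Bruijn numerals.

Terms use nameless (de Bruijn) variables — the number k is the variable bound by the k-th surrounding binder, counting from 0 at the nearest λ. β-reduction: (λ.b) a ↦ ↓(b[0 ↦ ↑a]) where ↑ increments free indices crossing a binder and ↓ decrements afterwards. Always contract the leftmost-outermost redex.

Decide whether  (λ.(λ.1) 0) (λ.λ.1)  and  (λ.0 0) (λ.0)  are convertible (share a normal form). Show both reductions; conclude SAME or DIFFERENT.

Term A:
  start: (λ.(λ.1) 0) (λ.λ.1)
  →1  (λ.λ.λ.1) (λ.λ.1)
  →2  λ.λ.1

Term B:
  start: (λ.0 0) (λ.0)
  →1  (λ.0) (λ.0)
  →2  λ.0

Answer: DIFFERENT — A ⇓ λ.λ.1, B ⇓ λ.0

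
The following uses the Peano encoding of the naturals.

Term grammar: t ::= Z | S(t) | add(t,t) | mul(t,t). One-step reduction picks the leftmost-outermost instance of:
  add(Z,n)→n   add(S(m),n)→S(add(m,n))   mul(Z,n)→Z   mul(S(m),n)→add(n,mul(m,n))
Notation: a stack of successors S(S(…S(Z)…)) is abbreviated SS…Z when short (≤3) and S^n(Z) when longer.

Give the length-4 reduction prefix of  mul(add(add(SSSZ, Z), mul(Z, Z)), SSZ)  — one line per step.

Answer: after 4 steps: S(add(SZ, mul(add(add(SSZ, Z), mul(Z, Z)), SSZ)))

Derivation:
  start: mul(add(add(SSSZ, Z), mul(Z, Z)), SSZ)
  →1  mul(add(S(add(SSZ, Z)), mul(Z, Z)), SSZ)
  →2  mul(S(add(add(SSZ, Z), mul(Z, Z))), SSZ)
  →3  add(SSZ, mul(add(add(SSZ, Z), mul(Z, Z)), SSZ))
  →4  S(add(SZ, mul(add(add(SSZ, Z), mul(Z, Z)), SSZ)))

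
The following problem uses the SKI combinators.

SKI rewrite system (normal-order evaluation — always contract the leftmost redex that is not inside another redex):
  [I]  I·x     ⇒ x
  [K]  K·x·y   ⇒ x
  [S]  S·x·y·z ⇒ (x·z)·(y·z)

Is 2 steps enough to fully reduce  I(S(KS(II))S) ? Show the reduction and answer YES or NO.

Answer: YES — reaches normal form SSS in 2 ≤ 2 steps

Reduction:
  start: I(S(KS(II))S)
  →1  S(KS(II))S
  →2  SSS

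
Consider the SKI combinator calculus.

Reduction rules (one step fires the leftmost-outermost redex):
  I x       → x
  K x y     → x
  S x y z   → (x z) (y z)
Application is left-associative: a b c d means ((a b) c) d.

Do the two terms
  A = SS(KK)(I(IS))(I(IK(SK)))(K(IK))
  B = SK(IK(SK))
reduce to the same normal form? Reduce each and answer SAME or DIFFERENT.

Term A:
  start: SS(KK)(I(IS))(I(IK(SK)))(K(IK))
  →1  S(I(IS))(KK(I(IS)))(I(IK(SK)))(K(IK))
  →2  I(IS)(I(IK(SK)))(KK(I(IS))(I(IK(SK))))(K(IK))
  →3  IS(I(IK(SK)))(KK(I(IS))(I(IK(SK))))(K(IK))
  →4  S(I(IK(SK)))(KK(I(IS))(I(IK(SK))))(K(IK))
  →5  I(IK(SK))(K(IK))(KK(I(IS))(I(IK(SK)))(K(IK)))
  →6  IK(SK)(K(IK))(KK(I(IS))(I(IK(SK)))(K(IK)))
  →7  K(SK)(K(IK))(KK(I(IS))(I(IK(SK)))(K(IK)))
  →8  SK(KK(I(IS))(I(IK(SK)))(K(IK)))
  →9  SK(K(I(IK(SK)))(K(IK)))
  →10  SK(I(IK(SK)))
  →11  SK(IK(SK))
  →12  SK(K(SK))

Term B:
  start: SK(IK(SK))
  →1  SK(K(SK))

Answer: SAME — A ⇓ SK(K(SK)), B ⇓ SK(K(SK))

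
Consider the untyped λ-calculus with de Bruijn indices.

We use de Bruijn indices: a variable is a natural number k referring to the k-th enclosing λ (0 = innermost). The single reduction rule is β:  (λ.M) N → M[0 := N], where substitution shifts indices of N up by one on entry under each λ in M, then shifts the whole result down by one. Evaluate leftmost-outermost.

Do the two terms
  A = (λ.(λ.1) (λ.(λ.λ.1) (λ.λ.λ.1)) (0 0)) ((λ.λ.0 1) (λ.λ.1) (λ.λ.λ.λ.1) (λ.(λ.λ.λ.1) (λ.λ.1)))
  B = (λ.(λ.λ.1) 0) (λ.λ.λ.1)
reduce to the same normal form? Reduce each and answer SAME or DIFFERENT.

Answer: SAME — A ⇓ λ.λ.λ.λ.1, B ⇓ λ.λ.λ.λ.1

Derivation:
Term A:
  start: (λ.(λ.1) (λ.(λ.λ.1) (λ.λ.λ.1)) (0 0)) ((λ.λ.0 1) (λ.λ.1) (λ.λ.λ.λ.1) (λ.(λ.λ.λ.1) (λ.λ.1)))
  [1] (λ.(λ.λ.0 1) (λ.λ.1) (λ.λ.λ.λ.1) (λ.(λ.λ.λ.1) (λ.λ.1))) (λ.(λ.λ.1) (λ.λ.λ.1)) ((λ.λ.0 1) (λ.λ.1) (λ.λ.λ.λ.1) (λ.(λ.λ.λ.1) (λ.λ.1)) ((λ.λ.0 1) (λ.λ.1) (λ.λ.λ.λ.1) (λ.(λ.λ.λ.1) (λ.λ.1))))
  [2] (λ.λ.0 1) (λ.λ.1) (λ.λ.λ.λ.1) (λ.(λ.λ.λ.1) (λ.λ.1)) ((λ.λ.0 1) (λ.λ.1) (λ.λ.λ.λ.1) (λ.(λ.λ.λ.1) (λ.λ.1)) ((λ.λ.0 1) (λ.λ.1) (λ.λ.λ.λ.1) (λ.(λ.λ.λ.1) (λ.λ.1))))
  [3] (λ.0 (λ.λ.1)) (λ.λ.λ.λ.1) (λ.(λ.λ.λ.1) (λ.λ.1)) ((λ.λ.0 1) (λ.λ.1) (λ.λ.λ.λ.1) (λ.(λ.λ.λ.1) (λ.λ.1)) ((λ.λ.0 1) (λ.λ.1) (λ.λ.λ.λ.1) (λ.(λ.λ.λ.1) (λ.λ.1))))
  [4] (λ.λ.λ.λ.1) (λ.λ.1) (λ.(λ.λ.λ.1) (λ.λ.1)) ((λ.λ.0 1) (λ.λ.1) (λ.λ.λ.λ.1) (λ.(λ.λ.λ.1) (λ.λ.1)) ((λ.λ.0 1) (λ.λ.1) (λ.λ.λ.λ.1) (λ.(λ.λ.λ.1) (λ.λ.1))))
  [5] (λ.λ.λ.1) (λ.(λ.λ.λ.1) (λ.λ.1)) ((λ.λ.0 1) (λ.λ.1) (λ.λ.λ.λ.1) (λ.(λ.λ.λ.1) (λ.λ.1)) ((λ.λ.0 1) (λ.λ.1) (λ.λ.λ.λ.1) (λ.(λ.λ.λ.1) (λ.λ.1))))
  [6] (λ.λ.1) ((λ.λ.0 1) (λ.λ.1) (λ.λ.λ.λ.1) (λ.(λ.λ.λ.1) (λ.λ.1)) ((λ.λ.0 1) (λ.λ.1) (λ.λ.λ.λ.1) (λ.(λ.λ.λ.1) (λ.λ.1))))
  [7] λ.(λ.λ.0 1) (λ.λ.1) (λ.λ.λ.λ.1) (λ.(λ.λ.λ.1) (λ.λ.1)) ((λ.λ.0 1) (λ.λ.1) (λ.λ.λ.λ.1) (λ.(λ.λ.λ.1) (λ.λ.1)))
  [8] λ.(λ.0 (λ.λ.1)) (λ.λ.λ.λ.1) (λ.(λ.λ.λ.1) (λ.λ.1)) ((λ.λ.0 1) (λ.λ.1) (λ.λ.λ.λ.1) (λ.(λ.λ.λ.1) (λ.λ.1)))
  [9] λ.(λ.λ.λ.λ.1) (λ.λ.1) (λ.(λ.λ.λ.1) (λ.λ.1)) ((λ.λ.0 1) (λ.λ.1) (λ.λ.λ.λ.1) (λ.(λ.λ.λ.1) (λ.λ.1)))
  [10] λ.(λ.λ.λ.1) (λ.(λ.λ.λ.1) (λ.λ.1)) ((λ.λ.0 1) (λ.λ.1) (λ.λ.λ.λ.1) (λ.(λ.λ.λ.1) (λ.λ.1)))
  [11] λ.(λ.λ.1) ((λ.λ.0 1) (λ.λ.1) (λ.λ.λ.λ.1) (λ.(λ.λ.λ.1) (λ.λ.1)))
  [12] λ.λ.(λ.λ.0 1) (λ.λ.1) (λ.λ.λ.λ.1) (λ.(λ.λ.λ.1) (λ.λ.1))
  [13] λ.λ.(λ.0 (λ.λ.1)) (λ.λ.λ.λ.1) (λ.(λ.λ.λ.1) (λ.λ.1))
  [14] λ.λ.(λ.λ.λ.λ.1) (λ.λ.1) (λ.(λ.λ.λ.1) (λ.λ.1))
  [15] λ.λ.(λ.λ.λ.1) (λ.(λ.λ.λ.1) (λ.λ.1))
  [16] λ.λ.λ.λ.1

Term B:
  start: (λ.(λ.λ.1) 0) (λ.λ.λ.1)
  [1] (λ.λ.1) (λ.λ.λ.1)
  [2] λ.λ.λ.λ.1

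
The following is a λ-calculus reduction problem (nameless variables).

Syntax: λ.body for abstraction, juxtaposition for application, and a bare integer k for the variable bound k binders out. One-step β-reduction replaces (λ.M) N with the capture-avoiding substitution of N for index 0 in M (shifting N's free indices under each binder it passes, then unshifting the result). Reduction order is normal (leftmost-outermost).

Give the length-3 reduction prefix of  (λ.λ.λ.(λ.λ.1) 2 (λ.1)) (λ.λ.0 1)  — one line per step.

  start: (λ.λ.λ.(λ.λ.1) 2 (λ.1)) (λ.λ.0 1)
  →1  λ.λ.(λ.λ.1) (λ.λ.0 1) (λ.1)
  →2  λ.λ.(λ.λ.λ.0 1) (λ.1)
  →3  λ.λ.λ.λ.0 1

Answer: after 3 steps: λ.λ.λ.λ.0 1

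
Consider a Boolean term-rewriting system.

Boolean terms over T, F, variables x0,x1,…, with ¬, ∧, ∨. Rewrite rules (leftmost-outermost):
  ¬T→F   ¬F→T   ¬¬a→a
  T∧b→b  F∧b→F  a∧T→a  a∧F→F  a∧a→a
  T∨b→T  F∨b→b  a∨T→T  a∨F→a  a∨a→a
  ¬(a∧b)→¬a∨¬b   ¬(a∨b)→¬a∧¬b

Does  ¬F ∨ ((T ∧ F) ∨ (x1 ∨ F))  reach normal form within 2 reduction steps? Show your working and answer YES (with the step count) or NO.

Answer: YES — reaches normal form T in 2 ≤ 2 steps

Working:
  start: ¬F ∨ ((T ∧ F) ∨ (x1 ∨ F))
  step 1: T ∨ ((T ∧ F) ∨ (x1 ∨ F))
  step 2: T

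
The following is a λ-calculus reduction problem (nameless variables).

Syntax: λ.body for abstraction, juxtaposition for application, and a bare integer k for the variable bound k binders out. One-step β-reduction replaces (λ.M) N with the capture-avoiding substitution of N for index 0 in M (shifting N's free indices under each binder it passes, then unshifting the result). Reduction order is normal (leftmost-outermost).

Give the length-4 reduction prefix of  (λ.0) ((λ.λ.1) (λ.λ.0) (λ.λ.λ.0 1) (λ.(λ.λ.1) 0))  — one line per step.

  start: (λ.0) ((λ.λ.1) (λ.λ.0) (λ.λ.λ.0 1) (λ.(λ.λ.1) 0))
  step 1: (λ.λ.1) (λ.λ.0) (λ.λ.λ.0 1) (λ.(λ.λ.1) 0)
  step 2: (λ.λ.λ.0) (λ.λ.λ.0 1) (λ.(λ.λ.1) 0)
  step 3: (λ.λ.0) (λ.(λ.λ.1) 0)
  step 4: λ.0

Answer: after 4 steps: λ.0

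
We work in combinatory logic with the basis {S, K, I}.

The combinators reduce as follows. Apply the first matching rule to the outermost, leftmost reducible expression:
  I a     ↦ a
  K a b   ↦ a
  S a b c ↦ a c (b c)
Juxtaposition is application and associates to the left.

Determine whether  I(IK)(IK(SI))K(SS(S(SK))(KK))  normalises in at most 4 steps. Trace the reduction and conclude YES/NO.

  start: I(IK)(IK(SI))K(SS(S(SK))(KK))
  step 1: IK(IK(SI))K(SS(S(SK))(KK))
  step 2: K(IK(SI))K(SS(S(SK))(KK))
  step 3: IK(SI)(SS(S(SK))(KK))
  step 4: K(SI)(SS(S(SK))(KK))

Answer: NO — after 4 steps the term is K(SI)(SS(S(SK))(KK)), not yet normal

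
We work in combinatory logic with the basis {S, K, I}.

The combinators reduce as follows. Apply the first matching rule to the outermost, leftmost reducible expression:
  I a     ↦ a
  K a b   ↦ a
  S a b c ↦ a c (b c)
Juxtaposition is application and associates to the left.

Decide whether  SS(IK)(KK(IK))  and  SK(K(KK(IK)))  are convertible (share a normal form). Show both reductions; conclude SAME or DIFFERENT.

Answer: SAME — A ⇓ SK(KK), B ⇓ SK(KK)

Derivation:
Term A:
  start: SS(IK)(KK(IK))
  →1  S(KK(IK))(IK(KK(IK)))
  →2  SK(IK(KK(IK)))
  →3  SK(K(KK(IK)))
  →4  SK(KK)

Term B:
  start: SK(K(KK(IK)))
  →1  SK(KK)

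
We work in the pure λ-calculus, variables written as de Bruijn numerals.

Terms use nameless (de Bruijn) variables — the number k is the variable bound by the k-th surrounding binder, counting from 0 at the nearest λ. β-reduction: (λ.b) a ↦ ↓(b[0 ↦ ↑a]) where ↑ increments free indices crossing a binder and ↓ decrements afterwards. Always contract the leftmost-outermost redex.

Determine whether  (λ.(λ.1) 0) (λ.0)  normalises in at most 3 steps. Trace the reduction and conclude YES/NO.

  start: (λ.(λ.1) 0) (λ.0)
  →1  (λ.λ.0) (λ.0)
  →2  λ.0

Answer: YES — reaches normal form λ.0 in 2 ≤ 3 steps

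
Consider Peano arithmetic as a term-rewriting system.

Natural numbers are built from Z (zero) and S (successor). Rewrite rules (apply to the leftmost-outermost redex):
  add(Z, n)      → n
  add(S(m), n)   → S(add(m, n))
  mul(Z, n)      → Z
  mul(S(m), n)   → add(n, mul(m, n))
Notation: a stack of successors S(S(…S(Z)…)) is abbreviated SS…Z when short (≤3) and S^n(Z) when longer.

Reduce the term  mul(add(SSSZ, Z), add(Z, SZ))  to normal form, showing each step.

Answer: normal form = SSSZ  (in 17 steps)

Reduction:
  start: mul(add(SSSZ, Z), add(Z, SZ))
  step 1: mul(S(add(SSZ, Z)), add(Z, SZ))
  step 2: add(add(Z, SZ), mul(add(SSZ, Z), add(Z, SZ)))
  step 3: add(SZ, mul(add(SSZ, Z), add(Z, SZ)))
  step 4: S(add(Z, mul(add(SSZ, Z), add(Z, SZ))))
  step 5: S(mul(add(SSZ, Z), add(Z, SZ)))
  step 6: S(mul(S(add(SZ, Z)), add(Z, SZ)))
  step 7: S(add(add(Z, SZ), mul(add(SZ, Z), add(Z, SZ))))
  step 8: S(add(SZ, mul(add(SZ, Z), add(Z, SZ))))
  step 9: S(S(add(Z, mul(add(SZ, Z), add(Z, SZ)))))
  step 10: S(S(mul(add(SZ, Z), add(Z, SZ))))
  step 11: S(S(mul(S(add(Z, Z)), add(Z, SZ))))
  step 12: S(S(add(add(Z, SZ), mul(add(Z, Z), add(Z, SZ)))))
  step 13: S(S(add(SZ, mul(add(Z, Z), add(Z, SZ)))))
  step 14: S(S(S(add(Z, mul(add(Z, Z), add(Z, SZ))))))
  step 15: S(S(S(mul(add(Z, Z), add(Z, SZ)))))
  step 16: S(S(S(mul(Z, add(Z, SZ)))))
  step 17: SSSZ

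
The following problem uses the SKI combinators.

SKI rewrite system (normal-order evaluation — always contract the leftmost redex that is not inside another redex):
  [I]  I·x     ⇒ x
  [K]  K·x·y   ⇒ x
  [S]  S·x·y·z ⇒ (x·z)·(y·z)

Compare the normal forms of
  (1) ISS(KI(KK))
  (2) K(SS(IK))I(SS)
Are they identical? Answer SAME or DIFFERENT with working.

Answer: DIFFERENT — A ⇓ SSI, B ⇓ S(SS)(K(SS))

Reduction:
Term A:
  start: ISS(KI(KK))
  →1  SS(KI(KK))
  →2  SSI

Term B:
  start: K(SS(IK))I(SS)
  →1  SS(IK)(SS)
  →2  S(SS)(IK(SS))
  →3  S(SS)(K(SS))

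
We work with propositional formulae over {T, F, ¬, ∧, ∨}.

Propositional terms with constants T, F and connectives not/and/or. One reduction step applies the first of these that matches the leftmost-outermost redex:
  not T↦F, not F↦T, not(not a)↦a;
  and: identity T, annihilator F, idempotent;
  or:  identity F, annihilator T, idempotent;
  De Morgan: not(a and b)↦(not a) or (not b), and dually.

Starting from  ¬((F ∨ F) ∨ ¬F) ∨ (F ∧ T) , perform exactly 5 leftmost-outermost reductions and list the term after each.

  start: ¬((F ∨ F) ∨ ¬F) ∨ (F ∧ T)
  step 1: (¬(F ∨ F) ∧ ¬¬F) ∨ (F ∧ T)
  step 2: ((¬F ∧ ¬F) ∧ ¬¬F) ∨ (F ∧ T)
  step 3: (¬F ∧ ¬¬F) ∨ (F ∧ T)
  step 4: (T ∧ ¬¬F) ∨ (F ∧ T)
  step 5: ¬¬F ∨ (F ∧ T)

Answer: after 5 steps: ¬¬F ∨ (F ∧ T)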